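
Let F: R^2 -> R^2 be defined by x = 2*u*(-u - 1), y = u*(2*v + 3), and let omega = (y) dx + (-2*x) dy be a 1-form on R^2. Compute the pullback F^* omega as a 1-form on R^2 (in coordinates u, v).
F^* omega = (2*u*(2*v + 3)) du + (8*u^2*(u + 1)) dv

Using F^*(f dg) = (f ∘ F) d(g ∘ F), substitute each coordinate x_i by F_i(u, v) in f_i, and replace dx_i by d F_i = (∂F_i/∂u) du + (∂F_i/∂v) dv.
  For the x component: f_1(F) = u*(2*v + 3); d F_1 = (-4*u - 2) du + (0) dv
  For the y component: f_2(F) = 4*u*(u + 1); d F_2 = (2*v + 3) du + (2*u) dv
Combining and collecting du, dv coefficients:
  coeff of du: 2*u*(2*v + 3)
  coeff of dv: 8*u^2*(u + 1)
F^* omega = (2*u*(2*v + 3)) du + (8*u^2*(u + 1)) dv.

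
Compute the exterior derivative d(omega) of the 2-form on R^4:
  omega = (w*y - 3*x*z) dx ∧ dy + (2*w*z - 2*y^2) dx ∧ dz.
d(omega) = (-3*x + 4*y) dx ∧ dy ∧ dz + (y) dx ∧ dy ∧ dw + (2*z) dx ∧ dz ∧ dw

For a 2-form omega = sum_{i<j} g_{ij} dx_i ∧ dx_j, the exterior derivative is
  d(omega) = sum_{i<j} d(g_{ij}) ∧ dx_i ∧ dx_j = sum_{i<j, k} (∂g_{ij}/∂x_k) dx_k ∧ dx_i ∧ dx_j.
Expand each term, using dx_k ∧ dx_i ∧ dx_j = sgn(permutation) dx_{(a)} ∧ dx_{(b)} ∧ dx_{(c)} with (a < b < c) sorted:
  d(w*y - 3*x*z) includes (∂/∂z)(w*y - 3*x*z) dz = (-3*x) dz, which multiplied by dx ∧ dy gives (-3*x) dx ∧ dy ∧ dz
  d(w*y - 3*x*z) includes (∂/∂w)(w*y - 3*x*z) dw = (y) dw, which multiplied by dx ∧ dy gives (y) dx ∧ dy ∧ dw
  d(2*w*z - 2*y^2) includes (∂/∂y)(2*w*z - 2*y^2) dy = (-4*y) dy, which multiplied by dx ∧ dz gives (4*y) dx ∧ dy ∧ dz
  d(2*w*z - 2*y^2) includes (∂/∂w)(2*w*z - 2*y^2) dw = (2*z) dw, which multiplied by dx ∧ dz gives (2*z) dx ∧ dz ∧ dw
Collecting like 3-forms: d(omega) = (-3*x + 4*y) dx ∧ dy ∧ dz + (y) dx ∧ dy ∧ dw + (2*z) dx ∧ dz ∧ dw.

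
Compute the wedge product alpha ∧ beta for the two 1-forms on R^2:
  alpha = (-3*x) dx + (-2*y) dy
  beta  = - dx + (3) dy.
alpha ∧ beta = (-9*x - 2*y) dx ∧ dy

Distribute the wedge, using dx_i ∧ dx_j = -dx_j ∧ dx_i and dx_i ∧ dx_i = 0. For each pair (i, j) with i < j, the coefficient of dx_i ∧ dx_j in alpha ∧ beta is (alpha_i * beta_j - alpha_j * beta_i). Collecting: alpha ∧ beta = (-9*x - 2*y) dx ∧ dy.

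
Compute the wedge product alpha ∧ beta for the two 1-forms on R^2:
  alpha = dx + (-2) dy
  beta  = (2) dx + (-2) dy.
alpha ∧ beta = (2) dx ∧ dy

Distribute the wedge, using dx_i ∧ dx_j = -dx_j ∧ dx_i and dx_i ∧ dx_i = 0. For each pair (i, j) with i < j, the coefficient of dx_i ∧ dx_j in alpha ∧ beta is (alpha_i * beta_j - alpha_j * beta_i). Collecting: alpha ∧ beta = (2) dx ∧ dy.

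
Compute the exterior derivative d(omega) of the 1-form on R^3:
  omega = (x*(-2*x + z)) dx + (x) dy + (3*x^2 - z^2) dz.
d(omega) = (1) dx ∧ dy + (5*x) dx ∧ dz

For a 1-form omega = sum_i f_i dx_i, the exterior derivative is
  d(omega) = sum_{i < j} (∂f_j/∂x_i - ∂f_i/∂x_j) dx_i ∧ dx_j.
  coefficient of dx ∧ dy: ∂f_2/∂x - ∂f_1/∂y = ∂(x)/∂x - ∂(x*(-2*x + z))/∂y = 1
  coefficient of dx ∧ dz: ∂f_3/∂x - ∂f_1/∂z = ∂(3*x^2 - z^2)/∂x - ∂(x*(-2*x + z))/∂z = 5*x
Assembling: d(omega) = (1) dx ∧ dy + (5*x) dx ∧ dz.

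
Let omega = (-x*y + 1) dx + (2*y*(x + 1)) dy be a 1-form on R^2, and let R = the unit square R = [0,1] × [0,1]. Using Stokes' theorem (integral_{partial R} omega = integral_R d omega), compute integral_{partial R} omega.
integral_(partial R) omega = 3/2

Stokes: integral_partial_R omega = integral_R d omega with d omega = (∂Q/∂x - ∂P/∂y) dx ∧ dy.
  ∂Q/∂x = 2*y
  ∂P/∂y = -x
  integrand = ∂Q/∂x - ∂P/∂y = x + 2*y.
Integrating over R: integral_0^1 integral_0^1 (x + 2*y) dx dy = 3/2.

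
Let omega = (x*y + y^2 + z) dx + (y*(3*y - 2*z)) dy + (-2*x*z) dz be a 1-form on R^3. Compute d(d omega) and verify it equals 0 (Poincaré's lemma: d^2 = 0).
d(d omega) = 0

Step 1: d omega = sum_{i<j} (∂f_j/∂x_i - ∂f_i/∂x_j) dx_i ∧ dx_j:
  coeff of dx ∧ dy: -x - 2*y
  coeff of dx ∧ dz: -2*z - 1
  coeff of dy ∧ dz: 2*y
Step 2: Apply d again to each 2-form coefficient. The only possible 3-form in R^3 is dx ∧ dy ∧ dz, with coefficient
  ∂(coeff of dy∧dz)/∂x - ∂(coeff of dx∧dz)/∂y + ∂(coeff of dx∧dy)/∂z
  = ∂/∂x (2*y) - ∂/∂y (-2*z - 1) + ∂/∂z (-x - 2*y).
Each of these terms simplifies to sums of mixed partials that cancel in pairs. The result is 0 (by equality of mixed partials for smooth functions — Schwarz / Clairaut).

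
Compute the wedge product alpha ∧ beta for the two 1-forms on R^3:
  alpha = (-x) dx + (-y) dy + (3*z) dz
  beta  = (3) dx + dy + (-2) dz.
alpha ∧ beta = (-x + 3*y) dx ∧ dy + (2*x - 9*z) dx ∧ dz + (2*y - 3*z) dy ∧ dz

Distribute the wedge, using dx_i ∧ dx_j = -dx_j ∧ dx_i and dx_i ∧ dx_i = 0. For each pair (i, j) with i < j, the coefficient of dx_i ∧ dx_j in alpha ∧ beta is (alpha_i * beta_j - alpha_j * beta_i). Collecting: alpha ∧ beta = (-x + 3*y) dx ∧ dy + (2*x - 9*z) dx ∧ dz + (2*y - 3*z) dy ∧ dz.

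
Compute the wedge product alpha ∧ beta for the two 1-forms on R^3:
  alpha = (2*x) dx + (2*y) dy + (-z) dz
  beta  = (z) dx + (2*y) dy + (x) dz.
alpha ∧ beta = (2*y*(2*x - z)) dx ∧ dy + (2*x^2 + z^2) dx ∧ dz + (2*y*(x + z)) dy ∧ dz

Distribute the wedge, using dx_i ∧ dx_j = -dx_j ∧ dx_i and dx_i ∧ dx_i = 0. For each pair (i, j) with i < j, the coefficient of dx_i ∧ dx_j in alpha ∧ beta is (alpha_i * beta_j - alpha_j * beta_i). Collecting: alpha ∧ beta = (2*y*(2*x - z)) dx ∧ dy + (2*x^2 + z^2) dx ∧ dz + (2*y*(x + z)) dy ∧ dz.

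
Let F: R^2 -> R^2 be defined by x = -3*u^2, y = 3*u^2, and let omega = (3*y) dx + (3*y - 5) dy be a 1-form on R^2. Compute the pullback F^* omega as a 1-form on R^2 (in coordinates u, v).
F^* omega = (-30*u) du

Using F^*(f dg) = (f ∘ F) d(g ∘ F), substitute each coordinate x_i by F_i(u, v) in f_i, and replace dx_i by d F_i = (∂F_i/∂u) du + (∂F_i/∂v) dv.
  For the x component: f_1(F) = 9*u^2; d F_1 = (-6*u) du + (0) dv
  For the y component: f_2(F) = 9*u^2 - 5; d F_2 = (6*u) du + (0) dv
Combining and collecting du, dv coefficients:
  coeff of du: -30*u
  coeff of dv: 0
F^* omega = (-30*u) du.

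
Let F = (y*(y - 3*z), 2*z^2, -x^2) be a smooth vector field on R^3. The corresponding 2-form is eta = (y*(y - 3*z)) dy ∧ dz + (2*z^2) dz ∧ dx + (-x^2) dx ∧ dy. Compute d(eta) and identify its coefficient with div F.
d(eta) = (0) dx ∧ dy ∧ dz; div F = 0

For a 2-form in R^3 of the form above, applying d gives a 3-form with coefficient ∂P/∂x + ∂Q/∂y + ∂R/∂z:
  ∂P/∂x = 0
  ∂Q/∂y = 0
  ∂R/∂z = 0
Sum = 0, which is exactly div F.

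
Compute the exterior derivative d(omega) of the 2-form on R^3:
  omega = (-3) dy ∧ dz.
d(omega) = 0

For a 2-form omega = sum_{i<j} g_{ij} dx_i ∧ dx_j, the exterior derivative is
  d(omega) = sum_{i<j} d(g_{ij}) ∧ dx_i ∧ dx_j = sum_{i<j, k} (∂g_{ij}/∂x_k) dx_k ∧ dx_i ∧ dx_j.
Expand each term, using dx_k ∧ dx_i ∧ dx_j = sgn(permutation) dx_{(a)} ∧ dx_{(b)} ∧ dx_{(c)} with (a < b < c) sorted:

Collecting like 3-forms: d(omega) = 0.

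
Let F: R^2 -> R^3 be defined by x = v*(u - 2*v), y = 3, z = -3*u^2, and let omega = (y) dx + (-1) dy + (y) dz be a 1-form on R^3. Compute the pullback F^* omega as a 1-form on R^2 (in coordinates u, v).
F^* omega = (-18*u + 3*v) du + (3*u - 12*v) dv

Using F^*(f dg) = (f ∘ F) d(g ∘ F), substitute each coordinate x_i by F_i(u, v) in f_i, and replace dx_i by d F_i = (∂F_i/∂u) du + (∂F_i/∂v) dv.
  For the x component: f_1(F) = 3; d F_1 = (v) du + (u - 4*v) dv
  For the y component: f_2(F) = -1; d F_2 = (0) du + (0) dv
  For the z component: f_3(F) = 3; d F_3 = (-6*u) du + (0) dv
Combining and collecting du, dv coefficients:
  coeff of du: -18*u + 3*v
  coeff of dv: 3*u - 12*v
F^* omega = (-18*u + 3*v) du + (3*u - 12*v) dv.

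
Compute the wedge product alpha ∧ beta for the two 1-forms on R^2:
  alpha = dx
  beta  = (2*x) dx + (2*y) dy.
alpha ∧ beta = (2*y) dx ∧ dy

Distribute the wedge, using dx_i ∧ dx_j = -dx_j ∧ dx_i and dx_i ∧ dx_i = 0. For each pair (i, j) with i < j, the coefficient of dx_i ∧ dx_j in alpha ∧ beta is (alpha_i * beta_j - alpha_j * beta_i). Collecting: alpha ∧ beta = (2*y) dx ∧ dy.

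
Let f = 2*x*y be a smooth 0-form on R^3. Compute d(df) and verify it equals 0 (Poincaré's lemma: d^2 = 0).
d(df) = 0

Step 1: df = sum_i (∂f/∂x_i) dx_i = (2*y) dx + (2*x) dy + (0) dz.
Step 2: Apply d again. Using the 1-form formula, the coefficient of dx ∧ dy in d(df) is ∂^2 f/∂x ∂y - ∂^2 f/∂y ∂x = (2) - (2) = 0 (equality of mixed partials for smooth f).
Similarly for dx ∧ dz and dy ∧ dz — all coefficients vanish. So d(df) = 0.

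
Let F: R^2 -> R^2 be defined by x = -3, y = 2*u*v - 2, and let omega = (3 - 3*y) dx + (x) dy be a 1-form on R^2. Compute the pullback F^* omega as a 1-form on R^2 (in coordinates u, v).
F^* omega = (-6*v) du + (-6*u) dv

Using F^*(f dg) = (f ∘ F) d(g ∘ F), substitute each coordinate x_i by F_i(u, v) in f_i, and replace dx_i by d F_i = (∂F_i/∂u) du + (∂F_i/∂v) dv.
  For the x component: f_1(F) = -6*u*v + 9; d F_1 = (0) du + (0) dv
  For the y component: f_2(F) = -3; d F_2 = (2*v) du + (2*u) dv
Combining and collecting du, dv coefficients:
  coeff of du: -6*v
  coeff of dv: -6*u
F^* omega = (-6*v) du + (-6*u) dv.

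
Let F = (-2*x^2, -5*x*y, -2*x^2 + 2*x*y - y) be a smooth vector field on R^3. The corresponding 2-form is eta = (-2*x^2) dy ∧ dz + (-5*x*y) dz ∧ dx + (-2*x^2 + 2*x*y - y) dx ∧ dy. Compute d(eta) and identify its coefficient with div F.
d(eta) = (-9*x) dx ∧ dy ∧ dz; div F = -9*x

For a 2-form in R^3 of the form above, applying d gives a 3-form with coefficient ∂P/∂x + ∂Q/∂y + ∂R/∂z:
  ∂P/∂x = -4*x
  ∂Q/∂y = -5*x
  ∂R/∂z = 0
Sum = -9*x, which is exactly div F.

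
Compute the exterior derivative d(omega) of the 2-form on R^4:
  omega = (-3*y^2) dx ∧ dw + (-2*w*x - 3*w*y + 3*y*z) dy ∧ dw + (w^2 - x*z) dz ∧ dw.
d(omega) = (-2*w + 6*y) dx ∧ dy ∧ dw + (-3*y) dy ∧ dz ∧ dw + (-z) dx ∧ dz ∧ dw

For a 2-form omega = sum_{i<j} g_{ij} dx_i ∧ dx_j, the exterior derivative is
  d(omega) = sum_{i<j} d(g_{ij}) ∧ dx_i ∧ dx_j = sum_{i<j, k} (∂g_{ij}/∂x_k) dx_k ∧ dx_i ∧ dx_j.
Expand each term, using dx_k ∧ dx_i ∧ dx_j = sgn(permutation) dx_{(a)} ∧ dx_{(b)} ∧ dx_{(c)} with (a < b < c) sorted:
  d(-3*y^2) includes (∂/∂y)(-3*y^2) dy = (-6*y) dy, which multiplied by dx ∧ dw gives (6*y) dx ∧ dy ∧ dw
  d(-2*w*x - 3*w*y + 3*y*z) includes (∂/∂x)(-2*w*x - 3*w*y + 3*y*z) dx = (-2*w) dx, which multiplied by dy ∧ dw gives (-2*w) dx ∧ dy ∧ dw
  d(-2*w*x - 3*w*y + 3*y*z) includes (∂/∂z)(-2*w*x - 3*w*y + 3*y*z) dz = (3*y) dz, which multiplied by dy ∧ dw gives (-3*y) dy ∧ dz ∧ dw
  d(w^2 - x*z) includes (∂/∂x)(w^2 - x*z) dx = (-z) dx, which multiplied by dz ∧ dw gives (-z) dx ∧ dz ∧ dw
Collecting like 3-forms: d(omega) = (-2*w + 6*y) dx ∧ dy ∧ dw + (-3*y) dy ∧ dz ∧ dw + (-z) dx ∧ dz ∧ dw.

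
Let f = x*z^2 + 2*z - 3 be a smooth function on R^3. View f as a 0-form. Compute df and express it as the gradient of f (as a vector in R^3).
df = (z^2) dx + (0) dy + (2*x*z + 2) dz; grad f = (z^2, 0, 2*x*z + 2)

For a 0-form f, d f = (∂f/∂x) dx + (∂f/∂y) dy + (∂f/∂z) dz. The components of the vector representation are exactly the entries of grad f in Cartesian coordinates:
  ∂f/∂x = z^2
  ∂f/∂y = 0
  ∂f/∂z = 2*x*z + 2.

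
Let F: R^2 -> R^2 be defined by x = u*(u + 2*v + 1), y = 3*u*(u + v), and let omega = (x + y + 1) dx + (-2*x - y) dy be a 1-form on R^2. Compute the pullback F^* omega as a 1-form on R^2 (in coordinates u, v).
F^* omega = (-22*u^3 - 39*u^2*v - 6*u^2 - 11*u*v^2 + u*v + 3*u + 2*v + 1) du + (u*(-7*u^2 - 11*u*v - 4*u + 2)) dv

Using F^*(f dg) = (f ∘ F) d(g ∘ F), substitute each coordinate x_i by F_i(u, v) in f_i, and replace dx_i by d F_i = (∂F_i/∂u) du + (∂F_i/∂v) dv.
  For the x component: f_1(F) = 4*u^2 + 5*u*v + u + 1; d F_1 = (2*u + 2*v + 1) du + (2*u) dv
  For the y component: f_2(F) = u*(-5*u - 7*v - 2); d F_2 = (6*u + 3*v) du + (3*u) dv
Combining and collecting du, dv coefficients:
  coeff of du: -22*u^3 - 39*u^2*v - 6*u^2 - 11*u*v^2 + u*v + 3*u + 2*v + 1
  coeff of dv: u*(-7*u^2 - 11*u*v - 4*u + 2)
F^* omega = (-22*u^3 - 39*u^2*v - 6*u^2 - 11*u*v^2 + u*v + 3*u + 2*v + 1) du + (u*(-7*u^2 - 11*u*v - 4*u + 2)) dv.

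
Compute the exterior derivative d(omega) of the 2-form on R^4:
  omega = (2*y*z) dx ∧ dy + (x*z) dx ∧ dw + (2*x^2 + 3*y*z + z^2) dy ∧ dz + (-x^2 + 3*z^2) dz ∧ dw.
d(omega) = (4*x + 2*y) dx ∧ dy ∧ dz + (-3*x) dx ∧ dz ∧ dw

For a 2-form omega = sum_{i<j} g_{ij} dx_i ∧ dx_j, the exterior derivative is
  d(omega) = sum_{i<j} d(g_{ij}) ∧ dx_i ∧ dx_j = sum_{i<j, k} (∂g_{ij}/∂x_k) dx_k ∧ dx_i ∧ dx_j.
Expand each term, using dx_k ∧ dx_i ∧ dx_j = sgn(permutation) dx_{(a)} ∧ dx_{(b)} ∧ dx_{(c)} with (a < b < c) sorted:
  d(2*y*z) includes (∂/∂z)(2*y*z) dz = (2*y) dz, which multiplied by dx ∧ dy gives (2*y) dx ∧ dy ∧ dz
  d(x*z) includes (∂/∂z)(x*z) dz = (x) dz, which multiplied by dx ∧ dw gives (-x) dx ∧ dz ∧ dw
  d(2*x^2 + 3*y*z + z^2) includes (∂/∂x)(2*x^2 + 3*y*z + z^2) dx = (4*x) dx, which multiplied by dy ∧ dz gives (4*x) dx ∧ dy ∧ dz
  d(-x^2 + 3*z^2) includes (∂/∂x)(-x^2 + 3*z^2) dx = (-2*x) dx, which multiplied by dz ∧ dw gives (-2*x) dx ∧ dz ∧ dw
Collecting like 3-forms: d(omega) = (4*x + 2*y) dx ∧ dy ∧ dz + (-3*x) dx ∧ dz ∧ dw.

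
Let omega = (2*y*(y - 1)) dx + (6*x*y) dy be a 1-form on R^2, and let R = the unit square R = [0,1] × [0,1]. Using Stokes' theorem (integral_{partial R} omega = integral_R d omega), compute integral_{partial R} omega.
integral_(partial R) omega = 3

Stokes: integral_partial_R omega = integral_R d omega with d omega = (∂Q/∂x - ∂P/∂y) dx ∧ dy.
  ∂Q/∂x = 6*y
  ∂P/∂y = 4*y - 2
  integrand = ∂Q/∂x - ∂P/∂y = 2*y + 2.
Integrating over R: integral_0^1 integral_0^1 (2*y + 2) dx dy = 3.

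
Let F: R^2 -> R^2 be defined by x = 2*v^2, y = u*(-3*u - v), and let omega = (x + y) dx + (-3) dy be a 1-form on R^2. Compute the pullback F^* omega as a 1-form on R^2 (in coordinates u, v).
F^* omega = (18*u + 3*v) du + (-12*u^2*v - 4*u*v^2 + 3*u + 8*v^3) dv

Using F^*(f dg) = (f ∘ F) d(g ∘ F), substitute each coordinate x_i by F_i(u, v) in f_i, and replace dx_i by d F_i = (∂F_i/∂u) du + (∂F_i/∂v) dv.
  For the x component: f_1(F) = -3*u^2 - u*v + 2*v^2; d F_1 = (0) du + (4*v) dv
  For the y component: f_2(F) = -3; d F_2 = (-6*u - v) du + (-u) dv
Combining and collecting du, dv coefficients:
  coeff of du: 18*u + 3*v
  coeff of dv: -12*u^2*v - 4*u*v^2 + 3*u + 8*v^3
F^* omega = (18*u + 3*v) du + (-12*u^2*v - 4*u*v^2 + 3*u + 8*v^3) dv.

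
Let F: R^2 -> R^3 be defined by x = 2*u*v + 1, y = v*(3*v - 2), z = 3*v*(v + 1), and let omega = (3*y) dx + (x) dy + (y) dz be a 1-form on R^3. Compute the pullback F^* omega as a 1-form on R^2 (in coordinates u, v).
F^* omega = (v^2*(18*v - 12)) du + (30*u*v^2 - 16*u*v + 18*v^3 - 3*v^2 - 2) dv

Using F^*(f dg) = (f ∘ F) d(g ∘ F), substitute each coordinate x_i by F_i(u, v) in f_i, and replace dx_i by d F_i = (∂F_i/∂u) du + (∂F_i/∂v) dv.
  For the x component: f_1(F) = 3*v*(3*v - 2); d F_1 = (2*v) du + (2*u) dv
  For the y component: f_2(F) = 2*u*v + 1; d F_2 = (0) du + (6*v - 2) dv
  For the z component: f_3(F) = v*(3*v - 2); d F_3 = (0) du + (6*v + 3) dv
Combining and collecting du, dv coefficients:
  coeff of du: v^2*(18*v - 12)
  coeff of dv: 30*u*v^2 - 16*u*v + 18*v^3 - 3*v^2 - 2
F^* omega = (v^2*(18*v - 12)) du + (30*u*v^2 - 16*u*v + 18*v^3 - 3*v^2 - 2) dv.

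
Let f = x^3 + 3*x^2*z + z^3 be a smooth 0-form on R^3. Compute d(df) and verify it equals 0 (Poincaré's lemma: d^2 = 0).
d(df) = 0

Step 1: df = sum_i (∂f/∂x_i) dx_i = (3*x*(x + 2*z)) dx + (0) dy + (3*x^2 + 3*z^2) dz.
Step 2: Apply d again. Using the 1-form formula, the coefficient of dx ∧ dy in d(df) is ∂^2 f/∂x ∂y - ∂^2 f/∂y ∂x = (0) - (0) = 0 (equality of mixed partials for smooth f).
Similarly for dx ∧ dz and dy ∧ dz — all coefficients vanish. So d(df) = 0.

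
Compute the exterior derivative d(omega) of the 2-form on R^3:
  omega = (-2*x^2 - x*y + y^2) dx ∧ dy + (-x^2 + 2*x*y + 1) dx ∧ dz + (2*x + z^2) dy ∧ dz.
d(omega) = (2 - 2*x) dx ∧ dy ∧ dz

For a 2-form omega = sum_{i<j} g_{ij} dx_i ∧ dx_j, the exterior derivative is
  d(omega) = sum_{i<j} d(g_{ij}) ∧ dx_i ∧ dx_j = sum_{i<j, k} (∂g_{ij}/∂x_k) dx_k ∧ dx_i ∧ dx_j.
Expand each term, using dx_k ∧ dx_i ∧ dx_j = sgn(permutation) dx_{(a)} ∧ dx_{(b)} ∧ dx_{(c)} with (a < b < c) sorted:
  d(-x^2 + 2*x*y + 1) includes (∂/∂y)(-x^2 + 2*x*y + 1) dy = (2*x) dy, which multiplied by dx ∧ dz gives (-2*x) dx ∧ dy ∧ dz
  d(2*x + z^2) includes (∂/∂x)(2*x + z^2) dx = (2) dx, which multiplied by dy ∧ dz gives (2) dx ∧ dy ∧ dz
Collecting like 3-forms: d(omega) = (2 - 2*x) dx ∧ dy ∧ dz.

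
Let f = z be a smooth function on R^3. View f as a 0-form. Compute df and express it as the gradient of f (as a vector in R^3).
df = (0) dx + (0) dy + (1) dz; grad f = (0, 0, 1)

For a 0-form f, d f = (∂f/∂x) dx + (∂f/∂y) dy + (∂f/∂z) dz. The components of the vector representation are exactly the entries of grad f in Cartesian coordinates:
  ∂f/∂x = 0
  ∂f/∂y = 0
  ∂f/∂z = 1.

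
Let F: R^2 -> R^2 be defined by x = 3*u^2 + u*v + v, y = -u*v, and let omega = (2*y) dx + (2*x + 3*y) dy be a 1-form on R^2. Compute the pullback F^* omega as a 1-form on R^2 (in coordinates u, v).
F^* omega = (v*(-18*u^2 - u*v - 2*v)) du + (u*(-6*u^2 - u*v - 4*v)) dv

Using F^*(f dg) = (f ∘ F) d(g ∘ F), substitute each coordinate x_i by F_i(u, v) in f_i, and replace dx_i by d F_i = (∂F_i/∂u) du + (∂F_i/∂v) dv.
  For the x component: f_1(F) = -2*u*v; d F_1 = (6*u + v) du + (u + 1) dv
  For the y component: f_2(F) = 6*u^2 - u*v + 2*v; d F_2 = (-v) du + (-u) dv
Combining and collecting du, dv coefficients:
  coeff of du: v*(-18*u^2 - u*v - 2*v)
  coeff of dv: u*(-6*u^2 - u*v - 4*v)
F^* omega = (v*(-18*u^2 - u*v - 2*v)) du + (u*(-6*u^2 - u*v - 4*v)) dv.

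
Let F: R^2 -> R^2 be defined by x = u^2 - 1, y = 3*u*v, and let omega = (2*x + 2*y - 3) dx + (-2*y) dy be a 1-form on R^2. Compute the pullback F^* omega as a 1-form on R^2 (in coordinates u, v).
F^* omega = (2*u*(2*u^2 + 6*u*v - 9*v^2 - 5)) du + (-18*u^2*v) dv

Using F^*(f dg) = (f ∘ F) d(g ∘ F), substitute each coordinate x_i by F_i(u, v) in f_i, and replace dx_i by d F_i = (∂F_i/∂u) du + (∂F_i/∂v) dv.
  For the x component: f_1(F) = 2*u^2 + 6*u*v - 5; d F_1 = (2*u) du + (0) dv
  For the y component: f_2(F) = -6*u*v; d F_2 = (3*v) du + (3*u) dv
Combining and collecting du, dv coefficients:
  coeff of du: 2*u*(2*u^2 + 6*u*v - 9*v^2 - 5)
  coeff of dv: -18*u^2*v
F^* omega = (2*u*(2*u^2 + 6*u*v - 9*v^2 - 5)) du + (-18*u^2*v) dv.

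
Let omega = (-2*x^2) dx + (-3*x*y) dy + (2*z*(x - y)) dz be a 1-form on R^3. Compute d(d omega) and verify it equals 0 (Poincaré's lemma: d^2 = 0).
d(d omega) = 0

Step 1: d omega = sum_{i<j} (∂f_j/∂x_i - ∂f_i/∂x_j) dx_i ∧ dx_j:
  coeff of dx ∧ dy: -3*y
  coeff of dx ∧ dz: 2*z
  coeff of dy ∧ dz: -2*z
Step 2: Apply d again to each 2-form coefficient. The only possible 3-form in R^3 is dx ∧ dy ∧ dz, with coefficient
  ∂(coeff of dy∧dz)/∂x - ∂(coeff of dx∧dz)/∂y + ∂(coeff of dx∧dy)/∂z
  = ∂/∂x (-2*z) - ∂/∂y (2*z) + ∂/∂z (-3*y).
Each of these terms simplifies to sums of mixed partials that cancel in pairs. The result is 0 (by equality of mixed partials for smooth functions — Schwarz / Clairaut).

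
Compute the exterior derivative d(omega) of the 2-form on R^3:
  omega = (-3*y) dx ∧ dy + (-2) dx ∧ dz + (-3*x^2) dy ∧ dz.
d(omega) = (-6*x) dx ∧ dy ∧ dz

For a 2-form omega = sum_{i<j} g_{ij} dx_i ∧ dx_j, the exterior derivative is
  d(omega) = sum_{i<j} d(g_{ij}) ∧ dx_i ∧ dx_j = sum_{i<j, k} (∂g_{ij}/∂x_k) dx_k ∧ dx_i ∧ dx_j.
Expand each term, using dx_k ∧ dx_i ∧ dx_j = sgn(permutation) dx_{(a)} ∧ dx_{(b)} ∧ dx_{(c)} with (a < b < c) sorted:
  d(-3*x^2) includes (∂/∂x)(-3*x^2) dx = (-6*x) dx, which multiplied by dy ∧ dz gives (-6*x) dx ∧ dy ∧ dz
Collecting like 3-forms: d(omega) = (-6*x) dx ∧ dy ∧ dz.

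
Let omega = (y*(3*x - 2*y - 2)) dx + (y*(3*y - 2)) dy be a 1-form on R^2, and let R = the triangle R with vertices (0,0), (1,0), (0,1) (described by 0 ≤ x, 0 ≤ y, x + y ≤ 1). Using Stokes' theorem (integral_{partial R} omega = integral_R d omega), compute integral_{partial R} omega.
integral_(partial R) omega = 7/6

Stokes: integral_partial_R omega = integral_R d omega with d omega = (∂Q/∂x - ∂P/∂y) dx ∧ dy.
  ∂Q/∂x = 0
  ∂P/∂y = 3*x - 4*y - 2
  integrand = ∂Q/∂x - ∂P/∂y = -3*x + 4*y + 2.
Integrating over R: integral_0^1 integral_0^{1-x} (-3*x + 4*y + 2) dy dx = 7/6.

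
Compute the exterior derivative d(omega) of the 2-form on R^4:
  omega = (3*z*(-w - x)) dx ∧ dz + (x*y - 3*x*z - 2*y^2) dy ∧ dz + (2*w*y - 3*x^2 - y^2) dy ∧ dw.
d(omega) = (-3*z) dx ∧ dz ∧ dw + (y - 3*z) dx ∧ dy ∧ dz + (-6*x) dx ∧ dy ∧ dw

For a 2-form omega = sum_{i<j} g_{ij} dx_i ∧ dx_j, the exterior derivative is
  d(omega) = sum_{i<j} d(g_{ij}) ∧ dx_i ∧ dx_j = sum_{i<j, k} (∂g_{ij}/∂x_k) dx_k ∧ dx_i ∧ dx_j.
Expand each term, using dx_k ∧ dx_i ∧ dx_j = sgn(permutation) dx_{(a)} ∧ dx_{(b)} ∧ dx_{(c)} with (a < b < c) sorted:
  d(3*z*(-w - x)) includes (∂/∂w)(3*z*(-w - x)) dw = (-3*z) dw, which multiplied by dx ∧ dz gives (-3*z) dx ∧ dz ∧ dw
  d(x*y - 3*x*z - 2*y^2) includes (∂/∂x)(x*y - 3*x*z - 2*y^2) dx = (y - 3*z) dx, which multiplied by dy ∧ dz gives (y - 3*z) dx ∧ dy ∧ dz
  d(2*w*y - 3*x^2 - y^2) includes (∂/∂x)(2*w*y - 3*x^2 - y^2) dx = (-6*x) dx, which multiplied by dy ∧ dw gives (-6*x) dx ∧ dy ∧ dw
Collecting like 3-forms: d(omega) = (-3*z) dx ∧ dz ∧ dw + (y - 3*z) dx ∧ dy ∧ dz + (-6*x) dx ∧ dy ∧ dw.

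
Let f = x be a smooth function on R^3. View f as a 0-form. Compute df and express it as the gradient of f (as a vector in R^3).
df = (1) dx + (0) dy + (0) dz; grad f = (1, 0, 0)

For a 0-form f, d f = (∂f/∂x) dx + (∂f/∂y) dy + (∂f/∂z) dz. The components of the vector representation are exactly the entries of grad f in Cartesian coordinates:
  ∂f/∂x = 1
  ∂f/∂y = 0
  ∂f/∂z = 0.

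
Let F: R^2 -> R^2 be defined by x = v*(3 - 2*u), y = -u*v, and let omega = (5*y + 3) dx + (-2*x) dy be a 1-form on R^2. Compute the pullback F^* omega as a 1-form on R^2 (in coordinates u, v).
F^* omega = (6*v*(u*v + v - 1)) du + (6*u^2*v - 9*u*v - 6*u + 9) dv

Using F^*(f dg) = (f ∘ F) d(g ∘ F), substitute each coordinate x_i by F_i(u, v) in f_i, and replace dx_i by d F_i = (∂F_i/∂u) du + (∂F_i/∂v) dv.
  For the x component: f_1(F) = -5*u*v + 3; d F_1 = (-2*v) du + (3 - 2*u) dv
  For the y component: f_2(F) = 2*v*(2*u - 3); d F_2 = (-v) du + (-u) dv
Combining and collecting du, dv coefficients:
  coeff of du: 6*v*(u*v + v - 1)
  coeff of dv: 6*u^2*v - 9*u*v - 6*u + 9
F^* omega = (6*v*(u*v + v - 1)) du + (6*u^2*v - 9*u*v - 6*u + 9) dv.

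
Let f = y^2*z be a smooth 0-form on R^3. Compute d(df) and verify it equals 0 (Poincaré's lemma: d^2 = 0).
d(df) = 0

Step 1: df = sum_i (∂f/∂x_i) dx_i = (0) dx + (2*y*z) dy + (y^2) dz.
Step 2: Apply d again. Using the 1-form formula, the coefficient of dx ∧ dy in d(df) is ∂^2 f/∂x ∂y - ∂^2 f/∂y ∂x = (0) - (0) = 0 (equality of mixed partials for smooth f).
Similarly for dx ∧ dz and dy ∧ dz — all coefficients vanish. So d(df) = 0.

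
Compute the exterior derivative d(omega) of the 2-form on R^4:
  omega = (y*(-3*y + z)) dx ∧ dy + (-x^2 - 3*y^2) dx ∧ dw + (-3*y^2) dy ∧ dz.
d(omega) = (y) dx ∧ dy ∧ dz + (6*y) dx ∧ dy ∧ dw

For a 2-form omega = sum_{i<j} g_{ij} dx_i ∧ dx_j, the exterior derivative is
  d(omega) = sum_{i<j} d(g_{ij}) ∧ dx_i ∧ dx_j = sum_{i<j, k} (∂g_{ij}/∂x_k) dx_k ∧ dx_i ∧ dx_j.
Expand each term, using dx_k ∧ dx_i ∧ dx_j = sgn(permutation) dx_{(a)} ∧ dx_{(b)} ∧ dx_{(c)} with (a < b < c) sorted:
  d(y*(-3*y + z)) includes (∂/∂z)(y*(-3*y + z)) dz = (y) dz, which multiplied by dx ∧ dy gives (y) dx ∧ dy ∧ dz
  d(-x^2 - 3*y^2) includes (∂/∂y)(-x^2 - 3*y^2) dy = (-6*y) dy, which multiplied by dx ∧ dw gives (6*y) dx ∧ dy ∧ dw
Collecting like 3-forms: d(omega) = (y) dx ∧ dy ∧ dz + (6*y) dx ∧ dy ∧ dw.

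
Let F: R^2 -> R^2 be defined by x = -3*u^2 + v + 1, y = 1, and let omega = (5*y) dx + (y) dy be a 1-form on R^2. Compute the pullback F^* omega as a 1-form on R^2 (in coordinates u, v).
F^* omega = (-30*u) du + (5) dv

Using F^*(f dg) = (f ∘ F) d(g ∘ F), substitute each coordinate x_i by F_i(u, v) in f_i, and replace dx_i by d F_i = (∂F_i/∂u) du + (∂F_i/∂v) dv.
  For the x component: f_1(F) = 5; d F_1 = (-6*u) du + (1) dv
  For the y component: f_2(F) = 1; d F_2 = (0) du + (0) dv
Combining and collecting du, dv coefficients:
  coeff of du: -30*u
  coeff of dv: 5
F^* omega = (-30*u) du + (5) dv.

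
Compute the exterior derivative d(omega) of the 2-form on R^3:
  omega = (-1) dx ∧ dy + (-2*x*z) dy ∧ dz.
d(omega) = (-2*z) dx ∧ dy ∧ dz

For a 2-form omega = sum_{i<j} g_{ij} dx_i ∧ dx_j, the exterior derivative is
  d(omega) = sum_{i<j} d(g_{ij}) ∧ dx_i ∧ dx_j = sum_{i<j, k} (∂g_{ij}/∂x_k) dx_k ∧ dx_i ∧ dx_j.
Expand each term, using dx_k ∧ dx_i ∧ dx_j = sgn(permutation) dx_{(a)} ∧ dx_{(b)} ∧ dx_{(c)} with (a < b < c) sorted:
  d(-2*x*z) includes (∂/∂x)(-2*x*z) dx = (-2*z) dx, which multiplied by dy ∧ dz gives (-2*z) dx ∧ dy ∧ dz
Collecting like 3-forms: d(omega) = (-2*z) dx ∧ dy ∧ dz.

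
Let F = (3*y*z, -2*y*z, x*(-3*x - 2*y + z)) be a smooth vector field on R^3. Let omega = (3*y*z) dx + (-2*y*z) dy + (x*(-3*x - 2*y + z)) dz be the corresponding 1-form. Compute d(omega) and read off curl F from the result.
d(omega) = (-2*x + 2*y) dy ∧ dz + (6*x + 5*y - z) dz ∧ dx + (-3*z) dx ∧ dy; curl F = (-2*x + 2*y, 6*x + 5*y - z, -3*z)

d omega = sum_{i<j} (∂f_j/∂x_i - ∂f_i/∂x_j) dx_i ∧ dx_j. Under the identification (dy ∧ dz, dz ∧ dx, dx ∧ dy) ↔ (e_x, e_y, e_z), the coefficients are exactly the components of curl F. Compute:
  ∂R/∂y - ∂Q/∂z = (-2*x) - (-2*y) = -2*x + 2*y
  ∂P/∂z - ∂R/∂x = (3*y) - (-6*x - 2*y + z) = 6*x + 5*y - z
  ∂Q/∂x - ∂P/∂y = (0) - (3*z) = -3*z.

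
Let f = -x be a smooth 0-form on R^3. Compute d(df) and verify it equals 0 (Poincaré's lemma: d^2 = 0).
d(df) = 0

Step 1: df = sum_i (∂f/∂x_i) dx_i = (-1) dx + (0) dy + (0) dz.
Step 2: Apply d again. Using the 1-form formula, the coefficient of dx ∧ dy in d(df) is ∂^2 f/∂x ∂y - ∂^2 f/∂y ∂x = (0) - (0) = 0 (equality of mixed partials for smooth f).
Similarly for dx ∧ dz and dy ∧ dz — all coefficients vanish. So d(df) = 0.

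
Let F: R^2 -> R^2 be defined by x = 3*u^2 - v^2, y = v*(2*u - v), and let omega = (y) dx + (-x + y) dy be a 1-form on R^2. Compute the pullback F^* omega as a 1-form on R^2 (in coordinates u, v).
F^* omega = (2*u*v*(3*u - v)) du + (-6*u^3 + 10*u^2*v - 8*u*v^2 + 2*v^3) dv

Using F^*(f dg) = (f ∘ F) d(g ∘ F), substitute each coordinate x_i by F_i(u, v) in f_i, and replace dx_i by d F_i = (∂F_i/∂u) du + (∂F_i/∂v) dv.
  For the x component: f_1(F) = v*(2*u - v); d F_1 = (6*u) du + (-2*v) dv
  For the y component: f_2(F) = u*(-3*u + 2*v); d F_2 = (2*v) du + (2*u - 2*v) dv
Combining and collecting du, dv coefficients:
  coeff of du: 2*u*v*(3*u - v)
  coeff of dv: -6*u^3 + 10*u^2*v - 8*u*v^2 + 2*v^3
F^* omega = (2*u*v*(3*u - v)) du + (-6*u^3 + 10*u^2*v - 8*u*v^2 + 2*v^3) dv.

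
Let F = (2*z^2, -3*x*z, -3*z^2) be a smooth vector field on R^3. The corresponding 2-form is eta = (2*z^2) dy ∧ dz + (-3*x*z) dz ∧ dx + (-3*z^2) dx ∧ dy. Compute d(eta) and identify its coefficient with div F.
d(eta) = (-6*z) dx ∧ dy ∧ dz; div F = -6*z

For a 2-form in R^3 of the form above, applying d gives a 3-form with coefficient ∂P/∂x + ∂Q/∂y + ∂R/∂z:
  ∂P/∂x = 0
  ∂Q/∂y = 0
  ∂R/∂z = -6*z
Sum = -6*z, which is exactly div F.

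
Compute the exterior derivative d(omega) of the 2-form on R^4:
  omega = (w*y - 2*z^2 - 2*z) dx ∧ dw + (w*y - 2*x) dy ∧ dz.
d(omega) = (-w) dx ∧ dy ∧ dw + (4*z + 2) dx ∧ dz ∧ dw + (-2) dx ∧ dy ∧ dz + (y) dy ∧ dz ∧ dw

For a 2-form omega = sum_{i<j} g_{ij} dx_i ∧ dx_j, the exterior derivative is
  d(omega) = sum_{i<j} d(g_{ij}) ∧ dx_i ∧ dx_j = sum_{i<j, k} (∂g_{ij}/∂x_k) dx_k ∧ dx_i ∧ dx_j.
Expand each term, using dx_k ∧ dx_i ∧ dx_j = sgn(permutation) dx_{(a)} ∧ dx_{(b)} ∧ dx_{(c)} with (a < b < c) sorted:
  d(w*y - 2*z^2 - 2*z) includes (∂/∂y)(w*y - 2*z^2 - 2*z) dy = (w) dy, which multiplied by dx ∧ dw gives (-w) dx ∧ dy ∧ dw
  d(w*y - 2*z^2 - 2*z) includes (∂/∂z)(w*y - 2*z^2 - 2*z) dz = (-4*z - 2) dz, which multiplied by dx ∧ dw gives (4*z + 2) dx ∧ dz ∧ dw
  d(w*y - 2*x) includes (∂/∂x)(w*y - 2*x) dx = (-2) dx, which multiplied by dy ∧ dz gives (-2) dx ∧ dy ∧ dz
  d(w*y - 2*x) includes (∂/∂w)(w*y - 2*x) dw = (y) dw, which multiplied by dy ∧ dz gives (y) dy ∧ dz ∧ dw
Collecting like 3-forms: d(omega) = (-w) dx ∧ dy ∧ dw + (4*z + 2) dx ∧ dz ∧ dw + (-2) dx ∧ dy ∧ dz + (y) dy ∧ dz ∧ dw.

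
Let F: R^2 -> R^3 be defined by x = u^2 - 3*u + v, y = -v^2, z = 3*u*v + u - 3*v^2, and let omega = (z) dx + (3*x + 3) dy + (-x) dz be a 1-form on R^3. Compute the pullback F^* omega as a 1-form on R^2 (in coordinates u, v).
F^* omega = (3*u^2*v + u^2 - 6*u*v^2 + 6*v^2 - v) du + (-3*u^3 + 9*u^2 + u - 3*v^2 - 6*v) dv

Using F^*(f dg) = (f ∘ F) d(g ∘ F), substitute each coordinate x_i by F_i(u, v) in f_i, and replace dx_i by d F_i = (∂F_i/∂u) du + (∂F_i/∂v) dv.
  For the x component: f_1(F) = 3*u*v + u - 3*v^2; d F_1 = (2*u - 3) du + (1) dv
  For the y component: f_2(F) = 3*u^2 - 9*u + 3*v + 3; d F_2 = (0) du + (-2*v) dv
  For the z component: f_3(F) = -u^2 + 3*u - v; d F_3 = (3*v + 1) du + (3*u - 6*v) dv
Combining and collecting du, dv coefficients:
  coeff of du: 3*u^2*v + u^2 - 6*u*v^2 + 6*v^2 - v
  coeff of dv: -3*u^3 + 9*u^2 + u - 3*v^2 - 6*v
F^* omega = (3*u^2*v + u^2 - 6*u*v^2 + 6*v^2 - v) du + (-3*u^3 + 9*u^2 + u - 3*v^2 - 6*v) dv.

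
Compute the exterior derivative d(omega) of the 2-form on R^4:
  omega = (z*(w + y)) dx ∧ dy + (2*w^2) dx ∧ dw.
d(omega) = (w + y) dx ∧ dy ∧ dz + (z) dx ∧ dy ∧ dw

For a 2-form omega = sum_{i<j} g_{ij} dx_i ∧ dx_j, the exterior derivative is
  d(omega) = sum_{i<j} d(g_{ij}) ∧ dx_i ∧ dx_j = sum_{i<j, k} (∂g_{ij}/∂x_k) dx_k ∧ dx_i ∧ dx_j.
Expand each term, using dx_k ∧ dx_i ∧ dx_j = sgn(permutation) dx_{(a)} ∧ dx_{(b)} ∧ dx_{(c)} with (a < b < c) sorted:
  d(z*(w + y)) includes (∂/∂z)(z*(w + y)) dz = (w + y) dz, which multiplied by dx ∧ dy gives (w + y) dx ∧ dy ∧ dz
  d(z*(w + y)) includes (∂/∂w)(z*(w + y)) dw = (z) dw, which multiplied by dx ∧ dy gives (z) dx ∧ dy ∧ dw
Collecting like 3-forms: d(omega) = (w + y) dx ∧ dy ∧ dz + (z) dx ∧ dy ∧ dw.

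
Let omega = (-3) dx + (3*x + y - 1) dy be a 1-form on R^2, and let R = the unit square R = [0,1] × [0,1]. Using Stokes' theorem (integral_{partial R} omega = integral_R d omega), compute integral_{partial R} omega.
integral_(partial R) omega = 3

Stokes: integral_partial_R omega = integral_R d omega with d omega = (∂Q/∂x - ∂P/∂y) dx ∧ dy.
  ∂Q/∂x = 3
  ∂P/∂y = 0
  integrand = ∂Q/∂x - ∂P/∂y = 3.
Integrating over R: integral_0^1 integral_0^1 (3) dx dy = 3.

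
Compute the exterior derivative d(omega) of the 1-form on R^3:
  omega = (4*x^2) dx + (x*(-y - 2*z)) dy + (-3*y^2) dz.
d(omega) = (-y - 2*z) dx ∧ dy + (2*x - 6*y) dy ∧ dz

For a 1-form omega = sum_i f_i dx_i, the exterior derivative is
  d(omega) = sum_{i < j} (∂f_j/∂x_i - ∂f_i/∂x_j) dx_i ∧ dx_j.
  coefficient of dx ∧ dy: ∂f_2/∂x - ∂f_1/∂y = ∂(x*(-y - 2*z))/∂x - ∂(4*x^2)/∂y = -y - 2*z
  coefficient of dy ∧ dz: ∂f_3/∂y - ∂f_2/∂z = ∂(-3*y^2)/∂y - ∂(x*(-y - 2*z))/∂z = 2*x - 6*y
Assembling: d(omega) = (-y - 2*z) dx ∧ dy + (2*x - 6*y) dy ∧ dz.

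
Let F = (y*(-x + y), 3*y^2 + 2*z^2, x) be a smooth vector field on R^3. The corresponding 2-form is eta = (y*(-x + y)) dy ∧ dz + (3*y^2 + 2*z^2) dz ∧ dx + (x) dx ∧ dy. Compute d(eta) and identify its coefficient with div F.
d(eta) = (5*y) dx ∧ dy ∧ dz; div F = 5*y

For a 2-form in R^3 of the form above, applying d gives a 3-form with coefficient ∂P/∂x + ∂Q/∂y + ∂R/∂z:
  ∂P/∂x = -y
  ∂Q/∂y = 6*y
  ∂R/∂z = 0
Sum = 5*y, which is exactly div F.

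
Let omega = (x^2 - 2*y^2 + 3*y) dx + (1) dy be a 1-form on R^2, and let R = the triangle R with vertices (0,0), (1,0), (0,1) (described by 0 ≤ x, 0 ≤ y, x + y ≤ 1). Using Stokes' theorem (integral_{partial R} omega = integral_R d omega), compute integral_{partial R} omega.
integral_(partial R) omega = -5/6

Stokes: integral_partial_R omega = integral_R d omega with d omega = (∂Q/∂x - ∂P/∂y) dx ∧ dy.
  ∂Q/∂x = 0
  ∂P/∂y = 3 - 4*y
  integrand = ∂Q/∂x - ∂P/∂y = 4*y - 3.
Integrating over R: integral_0^1 integral_0^{1-x} (4*y - 3) dy dx = -5/6.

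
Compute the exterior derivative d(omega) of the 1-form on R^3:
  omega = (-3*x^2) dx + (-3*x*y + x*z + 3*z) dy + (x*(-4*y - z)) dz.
d(omega) = (-3*y + z) dx ∧ dy + (-4*y - z) dx ∧ dz + (-5*x - 3) dy ∧ dz

For a 1-form omega = sum_i f_i dx_i, the exterior derivative is
  d(omega) = sum_{i < j} (∂f_j/∂x_i - ∂f_i/∂x_j) dx_i ∧ dx_j.
  coefficient of dx ∧ dy: ∂f_2/∂x - ∂f_1/∂y = ∂(-3*x*y + x*z + 3*z)/∂x - ∂(-3*x^2)/∂y = -3*y + z
  coefficient of dx ∧ dz: ∂f_3/∂x - ∂f_1/∂z = ∂(x*(-4*y - z))/∂x - ∂(-3*x^2)/∂z = -4*y - z
  coefficient of dy ∧ dz: ∂f_3/∂y - ∂f_2/∂z = ∂(x*(-4*y - z))/∂y - ∂(-3*x*y + x*z + 3*z)/∂z = -5*x - 3
Assembling: d(omega) = (-3*y + z) dx ∧ dy + (-4*y - z) dx ∧ dz + (-5*x - 3) dy ∧ dz.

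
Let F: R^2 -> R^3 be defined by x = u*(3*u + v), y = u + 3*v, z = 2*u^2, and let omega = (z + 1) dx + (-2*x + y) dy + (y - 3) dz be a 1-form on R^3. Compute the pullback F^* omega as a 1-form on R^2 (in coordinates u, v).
F^* omega = (12*u^3 + 2*u^2*v - 2*u^2 + 10*u*v - 5*u + 4*v) du + (2*u^3 - 18*u^2 - 6*u*v + 4*u + 9*v) dv

Using F^*(f dg) = (f ∘ F) d(g ∘ F), substitute each coordinate x_i by F_i(u, v) in f_i, and replace dx_i by d F_i = (∂F_i/∂u) du + (∂F_i/∂v) dv.
  For the x component: f_1(F) = 2*u^2 + 1; d F_1 = (6*u + v) du + (u) dv
  For the y component: f_2(F) = -6*u^2 - 2*u*v + u + 3*v; d F_2 = (1) du + (3) dv
  For the z component: f_3(F) = u + 3*v - 3; d F_3 = (4*u) du + (0) dv
Combining and collecting du, dv coefficients:
  coeff of du: 12*u^3 + 2*u^2*v - 2*u^2 + 10*u*v - 5*u + 4*v
  coeff of dv: 2*u^3 - 18*u^2 - 6*u*v + 4*u + 9*v
F^* omega = (12*u^3 + 2*u^2*v - 2*u^2 + 10*u*v - 5*u + 4*v) du + (2*u^3 - 18*u^2 - 6*u*v + 4*u + 9*v) dv.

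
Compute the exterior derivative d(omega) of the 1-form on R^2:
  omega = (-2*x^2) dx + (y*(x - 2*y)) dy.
d(omega) = (y) dx ∧ dy

For a 1-form omega = sum_i f_i dx_i, the exterior derivative is
  d(omega) = sum_{i < j} (∂f_j/∂x_i - ∂f_i/∂x_j) dx_i ∧ dx_j.
  coefficient of dx ∧ dy: ∂f_2/∂x - ∂f_1/∂y = ∂(y*(x - 2*y))/∂x - ∂(-2*x^2)/∂y = y
Assembling: d(omega) = (y) dx ∧ dy.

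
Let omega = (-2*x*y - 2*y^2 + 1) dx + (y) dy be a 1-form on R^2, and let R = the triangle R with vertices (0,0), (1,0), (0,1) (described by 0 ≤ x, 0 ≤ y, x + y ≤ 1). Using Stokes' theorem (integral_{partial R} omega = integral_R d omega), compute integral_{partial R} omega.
integral_(partial R) omega = 1

Stokes: integral_partial_R omega = integral_R d omega with d omega = (∂Q/∂x - ∂P/∂y) dx ∧ dy.
  ∂Q/∂x = 0
  ∂P/∂y = -2*x - 4*y
  integrand = ∂Q/∂x - ∂P/∂y = 2*x + 4*y.
Integrating over R: integral_0^1 integral_0^{1-x} (2*x + 4*y) dy dx = 1.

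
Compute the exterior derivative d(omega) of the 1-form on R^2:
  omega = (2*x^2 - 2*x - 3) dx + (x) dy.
d(omega) = (1) dx ∧ dy

For a 1-form omega = sum_i f_i dx_i, the exterior derivative is
  d(omega) = sum_{i < j} (∂f_j/∂x_i - ∂f_i/∂x_j) dx_i ∧ dx_j.
  coefficient of dx ∧ dy: ∂f_2/∂x - ∂f_1/∂y = ∂(x)/∂x - ∂(2*x^2 - 2*x - 3)/∂y = 1
Assembling: d(omega) = (1) dx ∧ dy.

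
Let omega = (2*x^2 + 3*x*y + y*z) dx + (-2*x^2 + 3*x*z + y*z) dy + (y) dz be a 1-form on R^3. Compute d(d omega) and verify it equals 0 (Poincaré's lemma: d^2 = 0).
d(d omega) = 0

Step 1: d omega = sum_{i<j} (∂f_j/∂x_i - ∂f_i/∂x_j) dx_i ∧ dx_j:
  coeff of dx ∧ dy: -7*x + 2*z
  coeff of dx ∧ dz: -y
  coeff of dy ∧ dz: -3*x - y + 1
Step 2: Apply d again to each 2-form coefficient. The only possible 3-form in R^3 is dx ∧ dy ∧ dz, with coefficient
  ∂(coeff of dy∧dz)/∂x - ∂(coeff of dx∧dz)/∂y + ∂(coeff of dx∧dy)/∂z
  = ∂/∂x (-3*x - y + 1) - ∂/∂y (-y) + ∂/∂z (-7*x + 2*z).
Each of these terms simplifies to sums of mixed partials that cancel in pairs. The result is 0 (by equality of mixed partials for smooth functions — Schwarz / Clairaut).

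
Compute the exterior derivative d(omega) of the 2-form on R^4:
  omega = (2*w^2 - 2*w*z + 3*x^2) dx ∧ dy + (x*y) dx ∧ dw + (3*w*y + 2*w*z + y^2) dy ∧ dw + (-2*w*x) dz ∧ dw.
d(omega) = (-2*w) dx ∧ dy ∧ dz + (4*w - x - 2*z) dx ∧ dy ∧ dw + (-2*w) dy ∧ dz ∧ dw + (-2*w) dx ∧ dz ∧ dw

For a 2-form omega = sum_{i<j} g_{ij} dx_i ∧ dx_j, the exterior derivative is
  d(omega) = sum_{i<j} d(g_{ij}) ∧ dx_i ∧ dx_j = sum_{i<j, k} (∂g_{ij}/∂x_k) dx_k ∧ dx_i ∧ dx_j.
Expand each term, using dx_k ∧ dx_i ∧ dx_j = sgn(permutation) dx_{(a)} ∧ dx_{(b)} ∧ dx_{(c)} with (a < b < c) sorted:
  d(2*w^2 - 2*w*z + 3*x^2) includes (∂/∂z)(2*w^2 - 2*w*z + 3*x^2) dz = (-2*w) dz, which multiplied by dx ∧ dy gives (-2*w) dx ∧ dy ∧ dz
  d(2*w^2 - 2*w*z + 3*x^2) includes (∂/∂w)(2*w^2 - 2*w*z + 3*x^2) dw = (4*w - 2*z) dw, which multiplied by dx ∧ dy gives (4*w - 2*z) dx ∧ dy ∧ dw
  d(x*y) includes (∂/∂y)(x*y) dy = (x) dy, which multiplied by dx ∧ dw gives (-x) dx ∧ dy ∧ dw
  d(3*w*y + 2*w*z + y^2) includes (∂/∂z)(3*w*y + 2*w*z + y^2) dz = (2*w) dz, which multiplied by dy ∧ dw gives (-2*w) dy ∧ dz ∧ dw
  d(-2*w*x) includes (∂/∂x)(-2*w*x) dx = (-2*w) dx, which multiplied by dz ∧ dw gives (-2*w) dx ∧ dz ∧ dw
Collecting like 3-forms: d(omega) = (-2*w) dx ∧ dy ∧ dz + (4*w - x - 2*z) dx ∧ dy ∧ dw + (-2*w) dy ∧ dz ∧ dw + (-2*w) dx ∧ dz ∧ dw.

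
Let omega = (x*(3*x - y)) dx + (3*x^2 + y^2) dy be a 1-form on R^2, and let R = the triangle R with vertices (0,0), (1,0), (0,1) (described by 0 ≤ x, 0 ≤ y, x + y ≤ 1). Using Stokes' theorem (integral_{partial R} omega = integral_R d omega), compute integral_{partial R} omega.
integral_(partial R) omega = 7/6

Stokes: integral_partial_R omega = integral_R d omega with d omega = (∂Q/∂x - ∂P/∂y) dx ∧ dy.
  ∂Q/∂x = 6*x
  ∂P/∂y = -x
  integrand = ∂Q/∂x - ∂P/∂y = 7*x.
Integrating over R: integral_0^1 integral_0^{1-x} (7*x) dy dx = 7/6.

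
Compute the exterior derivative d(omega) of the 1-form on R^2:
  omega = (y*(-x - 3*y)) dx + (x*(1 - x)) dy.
d(omega) = (-x + 6*y + 1) dx ∧ dy

For a 1-form omega = sum_i f_i dx_i, the exterior derivative is
  d(omega) = sum_{i < j} (∂f_j/∂x_i - ∂f_i/∂x_j) dx_i ∧ dx_j.
  coefficient of dx ∧ dy: ∂f_2/∂x - ∂f_1/∂y = ∂(x*(1 - x))/∂x - ∂(y*(-x - 3*y))/∂y = -x + 6*y + 1
Assembling: d(omega) = (-x + 6*y + 1) dx ∧ dy.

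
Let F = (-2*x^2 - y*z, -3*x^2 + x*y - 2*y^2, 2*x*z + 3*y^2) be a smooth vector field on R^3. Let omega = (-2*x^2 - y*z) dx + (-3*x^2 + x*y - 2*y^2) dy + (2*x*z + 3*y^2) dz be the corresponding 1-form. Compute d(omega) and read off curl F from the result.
d(omega) = (6*y) dy ∧ dz + (-y - 2*z) dz ∧ dx + (-6*x + y + z) dx ∧ dy; curl F = (6*y, -y - 2*z, -6*x + y + z)

d omega = sum_{i<j} (∂f_j/∂x_i - ∂f_i/∂x_j) dx_i ∧ dx_j. Under the identification (dy ∧ dz, dz ∧ dx, dx ∧ dy) ↔ (e_x, e_y, e_z), the coefficients are exactly the components of curl F. Compute:
  ∂R/∂y - ∂Q/∂z = (6*y) - (0) = 6*y
  ∂P/∂z - ∂R/∂x = (-y) - (2*z) = -y - 2*z
  ∂Q/∂x - ∂P/∂y = (-6*x + y) - (-z) = -6*x + y + z.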